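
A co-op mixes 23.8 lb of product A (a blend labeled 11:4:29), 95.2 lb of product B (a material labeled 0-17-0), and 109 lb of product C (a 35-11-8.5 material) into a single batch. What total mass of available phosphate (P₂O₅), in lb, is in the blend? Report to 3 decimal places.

29.126 lb P₂O₅

P₂O₅ mass = 4%×23.8 + 17%×95.2 + 11%×109 = 29.126 lb.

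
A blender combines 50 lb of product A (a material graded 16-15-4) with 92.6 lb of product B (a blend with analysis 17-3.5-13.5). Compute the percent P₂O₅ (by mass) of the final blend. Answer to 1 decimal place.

Total mass = 50 + 92.6 = 142.6 lb.
P₂O₅ mass = 15%×50 + 3.5%×92.6 = 10.741 lb.
% P₂O₅ = 10.741 / 142.6 = 7.53226%.

7.5% P₂O₅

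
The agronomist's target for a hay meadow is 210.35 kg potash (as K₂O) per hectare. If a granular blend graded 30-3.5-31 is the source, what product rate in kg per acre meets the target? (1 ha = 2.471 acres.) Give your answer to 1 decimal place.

Product per hectare = 210.35 / 31% = 678.548 kg.
Convert to per acre: 678.548 × 0.404694 = 274.605 kg.

274.6 kg of product per acre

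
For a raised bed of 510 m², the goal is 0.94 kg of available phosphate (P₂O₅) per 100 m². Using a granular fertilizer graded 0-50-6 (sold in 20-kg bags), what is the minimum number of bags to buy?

1 bags

Product per 100 m² = 0.94 / 50% = 1.88 kg.
Total product = 1.88 × 510 / 100 = 9.588 kg.
Bags = ⌈9.588 / 20⌉ = 1.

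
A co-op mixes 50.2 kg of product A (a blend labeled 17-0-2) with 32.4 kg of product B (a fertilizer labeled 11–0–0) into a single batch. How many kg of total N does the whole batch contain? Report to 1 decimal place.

N mass = 17%×50.2 + 11%×32.4 = 12.098 kg.

12.1 kg N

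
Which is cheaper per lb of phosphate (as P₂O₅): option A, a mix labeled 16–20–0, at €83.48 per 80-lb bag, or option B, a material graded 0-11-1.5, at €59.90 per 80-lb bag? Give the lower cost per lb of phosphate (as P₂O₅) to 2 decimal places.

€5.22 per lb P₂O₅ (option A)

option A: P₂O₅ per bag = 80 × 20% = 16 lb; cost = 83.48 / 16 = €5.2175/lb P₂O₅.
option B: P₂O₅ per bag = 80 × 11% = 8.8 lb; cost = 59.90 / 8.8 = €6.8068/lb P₂O₅.
option A is cheaper.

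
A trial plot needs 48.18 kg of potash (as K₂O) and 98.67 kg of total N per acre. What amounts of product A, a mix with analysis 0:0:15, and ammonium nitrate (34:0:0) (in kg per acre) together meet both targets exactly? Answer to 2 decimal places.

Let a = kg of product A, b = kg of ammonium nitrate (per acre).
K₂O: 0.15·a + 0·b = 48.18
N: 0·a + 0.34·b = 98.67
Solving simultaneously: a = 321.2, b = 290.206.

321.20 kg product A, 290.21 kg ammonium nitrate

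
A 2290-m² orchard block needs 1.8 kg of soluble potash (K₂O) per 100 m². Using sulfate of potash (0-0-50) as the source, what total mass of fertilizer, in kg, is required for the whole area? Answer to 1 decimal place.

82.4 kg

Product per 100 m² = 1.8 / 50% = 3.6 kg.
Total product = 3.6 × 2290 / 100 = 82.44 kg.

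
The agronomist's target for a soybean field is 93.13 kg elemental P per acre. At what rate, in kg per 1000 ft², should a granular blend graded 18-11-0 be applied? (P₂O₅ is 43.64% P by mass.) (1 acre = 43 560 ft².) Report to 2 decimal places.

As P₂O₅: 93.13 / 0.4364 = 213.405 kg per acre.
Product per acre = 213.405 / 11% = 1940.05 kg.
Convert to per 1000 ft²: 1940.05 × 0.0229568 = 44.5373 kg.

44.54 kg of product per thousand sq ft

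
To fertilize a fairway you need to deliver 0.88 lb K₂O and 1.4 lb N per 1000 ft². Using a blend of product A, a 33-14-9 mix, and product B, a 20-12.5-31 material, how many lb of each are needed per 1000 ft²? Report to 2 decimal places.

With a, b = lb per 1000 ft² of product A and product B:
K₂O: 0.09·a + 0.31·b = 0.88
N: 0.33·a + 0.2·b = 1.4
Eliminate a: (row1) − 0.09/0.33·(row2) → 0.255455·b = 0.498182, so b = 1.95018.
Back-substitute: a = (0.88 − 0.31·1.95018) / 0.09 = 3.0605.

3.06 lb product A, 1.95 lb product B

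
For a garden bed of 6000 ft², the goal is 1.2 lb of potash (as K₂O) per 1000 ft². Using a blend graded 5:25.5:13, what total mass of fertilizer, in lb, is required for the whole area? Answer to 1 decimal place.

Product per 1000 ft² = 1.2 / 13% = 9.23077 lb.
Total product = 9.23077 × 6000 / 1000 = 55.3846 lb.

55.4 lb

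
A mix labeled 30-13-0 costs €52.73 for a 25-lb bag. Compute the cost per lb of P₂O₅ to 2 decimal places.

€16.22 per lb P₂O₅

P₂O₅ in bag = 25 × 13% = 3.25 lb.
Cost per lb P₂O₅ = €52.73 / 3.25 = €16.2246.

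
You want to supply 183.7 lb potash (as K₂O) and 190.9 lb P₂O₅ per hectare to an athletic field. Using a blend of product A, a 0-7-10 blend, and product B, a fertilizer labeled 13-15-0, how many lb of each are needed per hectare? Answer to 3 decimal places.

Let a = lb of product A, b = lb of product B (per hectare).
K₂O: 0.1·a + 0·b = 183.7
P₂O₅: 0.07·a + 0.15·b = 190.9
From row1: a = (183.7 − 0·b) / 0.1.
Into row2: 0.07·(183.7 − 0·b)/0.1 + 0.15·b = 190.9 → b = 415.4, a = 1837.

1837.000 lb product A, 415.400 lb product B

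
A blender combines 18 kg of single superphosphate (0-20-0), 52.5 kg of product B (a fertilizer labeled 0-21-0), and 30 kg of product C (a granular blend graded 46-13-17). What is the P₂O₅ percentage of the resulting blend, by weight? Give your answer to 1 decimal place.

Total mass = 18 + 52.5 + 30 = 100.5 kg.
P₂O₅ mass = 20%×18 + 21%×52.5 + 13%×30 = 18.525 kg.
% P₂O₅ = 18.525 / 100.5 = 18.4328%.

18.4% P₂O₅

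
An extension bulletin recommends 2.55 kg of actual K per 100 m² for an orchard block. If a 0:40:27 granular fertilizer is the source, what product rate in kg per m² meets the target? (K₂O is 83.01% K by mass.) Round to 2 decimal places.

As K₂O: 2.55 / 0.8301 = 3.07192 kg per 100 m².
Product per 100 m² = 3.07192 / 27% = 11.3775 kg.
Convert to per m²: 11.3775 × 0.01 = 0.113775 kg.

0.11 kg of product per sq m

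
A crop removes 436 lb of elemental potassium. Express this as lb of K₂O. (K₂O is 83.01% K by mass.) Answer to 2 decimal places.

K₂O = 436 / 0.8301 = 525.238 lb.

525.24 lb K₂O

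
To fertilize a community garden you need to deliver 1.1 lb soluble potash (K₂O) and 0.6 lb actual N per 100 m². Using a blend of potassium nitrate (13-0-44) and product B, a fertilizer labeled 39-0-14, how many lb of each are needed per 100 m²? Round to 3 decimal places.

Per-100 m² balance (a = potassium nitrate, b = product B):
K₂O: 0.44·a + 0.14·b = 1.1
N: 0.13·a + 0.39·b = 0.6
Eliminate b: (row1) − 0.14/0.39·(row2) → 0.393333·a = 0.884615, so a = 2.24902.
Then b = (0.6 − 0.13·2.24902) / 0.39 = 0.788787.

2.249 lb potassium nitrate, 0.789 lb product B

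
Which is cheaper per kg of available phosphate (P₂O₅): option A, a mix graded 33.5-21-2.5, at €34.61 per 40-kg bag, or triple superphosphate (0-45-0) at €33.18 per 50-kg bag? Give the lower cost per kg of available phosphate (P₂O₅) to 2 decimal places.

€1.47 per kg P₂O₅ (triple superphosphate)

option A: P₂O₅ per bag = 40 × 21% = 8.4 kg; cost = 34.61 / 8.4 = €4.1202/kg P₂O₅.
triple superphosphate: P₂O₅ per bag = 50 × 45% = 22.5 kg; cost = 33.18 / 22.5 = €1.4747/kg P₂O₅.
triple superphosphate is cheaper.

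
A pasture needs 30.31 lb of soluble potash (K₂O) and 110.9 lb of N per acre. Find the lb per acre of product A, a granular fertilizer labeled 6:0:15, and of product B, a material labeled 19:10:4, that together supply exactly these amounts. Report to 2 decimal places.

Let a = lb of product A, b = lb of product B (per acre).
K₂O: 0.15·a + 0.04·b = 30.31
N: 0.06·a + 0.19·b = 110.9
Eliminate a: (row1) − 0.15/0.06·(row2) → -0.435·b = -246.94, so b = 567.678.
Back-substitute: a = (30.31 − 0.04·567.678) / 0.15 = 50.6858.

50.69 lb product A, 567.68 lb product B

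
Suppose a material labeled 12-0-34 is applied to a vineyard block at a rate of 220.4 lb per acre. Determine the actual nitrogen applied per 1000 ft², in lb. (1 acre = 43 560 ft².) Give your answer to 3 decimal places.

nitrogen per acre = 220.4 × 12% = 26.448 lb.
Convert to per 1000 ft²: 26.448 × 0.0229568 = 0.607163 lb.

0.607 lb N per thousand sq ft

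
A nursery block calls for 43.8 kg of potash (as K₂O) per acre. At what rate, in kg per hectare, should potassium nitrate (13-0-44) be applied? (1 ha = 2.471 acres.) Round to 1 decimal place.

Product per acre = 43.8 / 44% = 99.5455 kg.
Convert to per hectare: 99.5455 × 2.471 = 245.977 kg.

246.0 kg of product per hectare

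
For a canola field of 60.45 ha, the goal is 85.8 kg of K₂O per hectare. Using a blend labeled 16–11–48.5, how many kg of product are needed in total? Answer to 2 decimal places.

10694.04 kg

Product per hectare = 85.8 / 48.5% = 176.907 kg.
Total product = 176.907 × 60.45 = 10694.041 kg.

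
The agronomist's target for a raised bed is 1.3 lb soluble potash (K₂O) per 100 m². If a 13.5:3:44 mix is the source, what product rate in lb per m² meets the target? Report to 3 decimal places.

0.030 lb of product per sq m

Product per 100 m² = 1.3 / 44% = 2.95455 lb.
Convert to per m²: 2.95455 × 0.01 = 0.0295455 lb.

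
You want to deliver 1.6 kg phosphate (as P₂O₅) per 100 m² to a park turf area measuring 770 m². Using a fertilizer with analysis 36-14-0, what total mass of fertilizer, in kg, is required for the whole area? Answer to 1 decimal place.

88.0 kg

Product per 100 m² = 1.6 / 14% = 11.4286 kg.
Total product = 11.4286 × 770 / 100 = 88 kg.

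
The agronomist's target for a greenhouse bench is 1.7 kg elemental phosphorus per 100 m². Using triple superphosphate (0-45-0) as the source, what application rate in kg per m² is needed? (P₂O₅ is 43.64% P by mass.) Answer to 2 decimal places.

0.09 kg of product per sq m

As P₂O₅: 1.7 / 0.4364 = 3.89551 kg per 100 m².
Product per 100 m² = 3.89551 / 45% = 8.65669 kg.
Convert to per m²: 8.65669 × 0.01 = 0.0865669 kg.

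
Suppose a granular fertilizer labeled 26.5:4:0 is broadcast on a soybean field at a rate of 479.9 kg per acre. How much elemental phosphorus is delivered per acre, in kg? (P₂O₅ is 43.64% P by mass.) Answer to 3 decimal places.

8.377 kg P per acre

P₂O₅ per acre = 479.9 × 4% = 19.196 kg.
Elemental P = 19.196 × 0.4364 = 8.37713 kg per acre.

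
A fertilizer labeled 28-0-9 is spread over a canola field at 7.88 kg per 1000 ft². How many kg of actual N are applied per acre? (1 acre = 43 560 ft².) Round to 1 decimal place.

nitrogen per 1000 ft² = 7.88 × 28% = 2.2064 kg.
Convert to per acre: 2.2064 × 43.56 = 96.1108 kg.

96.1 kg N per acre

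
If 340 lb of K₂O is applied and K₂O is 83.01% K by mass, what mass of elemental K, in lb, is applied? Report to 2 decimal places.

K = 340 × 0.8301 = 282.234 lb.

282.23 lb K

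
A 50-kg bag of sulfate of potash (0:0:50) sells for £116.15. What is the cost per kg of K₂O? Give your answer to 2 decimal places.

£4.65 per kg K₂O

K₂O in bag = 50 × 50% = 25 kg.
Cost per kg K₂O = £116.15 / 25 = £4.6460.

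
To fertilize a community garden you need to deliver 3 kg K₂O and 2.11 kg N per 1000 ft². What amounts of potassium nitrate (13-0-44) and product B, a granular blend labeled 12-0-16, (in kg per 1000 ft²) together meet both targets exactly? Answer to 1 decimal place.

0.7 kg potassium nitrate, 16.8 kg product B

With a, b = kg per 1000 ft² of potassium nitrate and product B:
K₂O: 0.44·a + 0.16·b = 3
N: 0.13·a + 0.12·b = 2.11
From row1: a = (3 − 0.16·b) / 0.44.
Into row2: 0.13·(3 − 0.16·b)/0.44 + 0.12·b = 2.11 → b = 16.825, a = 0.7.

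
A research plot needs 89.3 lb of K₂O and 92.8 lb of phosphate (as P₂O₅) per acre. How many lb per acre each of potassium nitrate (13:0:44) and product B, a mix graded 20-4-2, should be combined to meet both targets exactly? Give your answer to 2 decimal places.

97.50 lb potassium nitrate, 2320.00 lb product B

With a, b = lb per acre of potassium nitrate and product B:
K₂O: 0.44·a + 0.02·b = 89.3
P₂O₅: 0·a + 0.04·b = 92.8
Solving simultaneously: a = 97.5, b = 2320.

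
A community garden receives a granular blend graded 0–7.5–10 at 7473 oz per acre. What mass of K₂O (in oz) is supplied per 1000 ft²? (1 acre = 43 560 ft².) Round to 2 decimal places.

17.16 oz K₂O per thousand sq ft

K₂O per acre = 7473 × 10% = 747.3 oz.
Convert to per 1000 ft²: 747.3 × 0.0229568 = 17.1556 oz.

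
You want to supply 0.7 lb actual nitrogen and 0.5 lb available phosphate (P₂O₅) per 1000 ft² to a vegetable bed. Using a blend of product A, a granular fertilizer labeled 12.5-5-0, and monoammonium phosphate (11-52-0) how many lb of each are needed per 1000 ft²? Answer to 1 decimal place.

Let a = lb of product A, b = lb of monoammonium phosphate (per 1000 ft²).
N: 0.125·a + 0.11·b = 0.7
P₂O₅: 0.05·a + 0.52·b = 0.5
Eliminate b: (row1) − 0.11/0.52·(row2) → 0.114423·a = 0.594231, so a = 5.19328.
Then b = (0.5 − 0.05·5.19328) / 0.52 = 0.462185.

5.2 lb product A, 0.5 lb monoammonium phosphate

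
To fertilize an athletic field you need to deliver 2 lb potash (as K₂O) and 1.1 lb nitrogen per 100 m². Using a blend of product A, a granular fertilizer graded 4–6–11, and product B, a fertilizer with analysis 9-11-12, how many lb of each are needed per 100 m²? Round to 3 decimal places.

9.412 lb product A, 8.039 lb product B

Let a = lb of product A, b = lb of product B (per 100 m²).
K₂O: 0.11·a + 0.12·b = 2
N: 0.04·a + 0.09·b = 1.1
Solving simultaneously: a = 9.41176, b = 8.03922.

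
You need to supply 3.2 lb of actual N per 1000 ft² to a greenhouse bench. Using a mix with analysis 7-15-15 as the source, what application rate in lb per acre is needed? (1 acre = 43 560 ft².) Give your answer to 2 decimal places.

Product per 1000 ft² = 3.2 / 7% = 45.7143 lb.
Convert to per acre: 45.7143 × 43.56 = 1991.314 lb.

1991.31 lb of product per acre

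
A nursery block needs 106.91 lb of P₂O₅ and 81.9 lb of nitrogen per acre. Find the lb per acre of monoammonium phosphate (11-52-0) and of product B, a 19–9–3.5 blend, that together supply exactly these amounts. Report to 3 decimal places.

145.578 lb monoammonium phosphate, 346.771 lb product B

Let a = lb of monoammonium phosphate, b = lb of product B (per acre).
P₂O₅: 0.52·a + 0.09·b = 106.91
N: 0.11·a + 0.19·b = 81.9
Solving simultaneously: a = 145.5782, b = 346.7705.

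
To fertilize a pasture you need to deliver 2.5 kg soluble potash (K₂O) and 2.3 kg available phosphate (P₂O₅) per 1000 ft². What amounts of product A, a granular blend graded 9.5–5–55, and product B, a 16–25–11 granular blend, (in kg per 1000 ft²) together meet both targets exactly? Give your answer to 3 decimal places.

2.818 kg product A, 8.636 kg product B

Let a = kg of product A, b = kg of product B (per 1000 ft²).
K₂O: 0.55·a + 0.11·b = 2.5
P₂O₅: 0.05·a + 0.25·b = 2.3
Solving simultaneously: a = 2.81818, b = 8.63636.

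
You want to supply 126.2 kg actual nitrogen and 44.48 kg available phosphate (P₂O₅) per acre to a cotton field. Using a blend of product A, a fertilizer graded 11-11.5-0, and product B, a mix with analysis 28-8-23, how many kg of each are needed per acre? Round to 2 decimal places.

100.79 kg product A, 411.12 kg product B

Let a = kg of product A, b = kg of product B (per acre).
N: 0.11·a + 0.28·b = 126.2
P₂O₅: 0.115·a + 0.08·b = 44.48
Eliminate b: (row1) − 0.28/0.08·(row2) → -0.2925·a = -29.48, so a = 100.786.
Then b = (44.48 − 0.115·100.786) / 0.08 = 411.1197.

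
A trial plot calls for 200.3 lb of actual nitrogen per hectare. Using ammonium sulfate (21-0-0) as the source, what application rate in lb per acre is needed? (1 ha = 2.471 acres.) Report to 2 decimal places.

386.00 lb of product per acre

Product per hectare = 200.3 / 21% = 953.81 lb.
Convert to per acre: 953.81 × 0.404694 = 386.001 lb.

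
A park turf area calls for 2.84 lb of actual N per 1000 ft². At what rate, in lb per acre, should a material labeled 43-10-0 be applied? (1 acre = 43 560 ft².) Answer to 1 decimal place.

287.7 lb of product per acre

Product per 1000 ft² = 2.84 / 43% = 6.60465 lb.
Convert to per acre: 6.60465 × 43.56 = 287.699 lb.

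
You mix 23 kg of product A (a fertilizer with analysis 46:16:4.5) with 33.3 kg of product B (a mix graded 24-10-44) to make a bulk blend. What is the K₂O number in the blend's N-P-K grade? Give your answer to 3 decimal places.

27.863% K₂O

Total mass = 23 + 33.3 = 56.3 kg.
K₂O mass = 4.5%×23 + 44%×33.3 = 15.687 kg.
% K₂O = 15.687 / 56.3 = 27.8632%.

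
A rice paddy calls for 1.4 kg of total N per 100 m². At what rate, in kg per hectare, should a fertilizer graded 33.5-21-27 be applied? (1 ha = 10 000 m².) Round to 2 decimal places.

Product per 100 m² = 1.4 / 33.5% = 4.1791 kg.
Convert to per hectare: 4.1791 × 100 = 417.9104 kg.

417.91 kg of product per hectare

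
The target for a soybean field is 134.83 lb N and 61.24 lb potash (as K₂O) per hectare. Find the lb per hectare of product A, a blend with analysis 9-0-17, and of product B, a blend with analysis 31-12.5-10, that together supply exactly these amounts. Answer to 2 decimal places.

125.89 lb product A, 398.39 lb product B

Let a = lb of product A, b = lb of product B (per hectare).
N: 0.09·a + 0.31·b = 134.83
K₂O: 0.17·a + 0.1·b = 61.24
Eliminate a: (row1) − 0.09/0.17·(row2) → 0.257059·b = 102.409, so b = 398.387.
Back-substitute: a = (134.83 − 0.31·398.387) / 0.09 = 125.8902.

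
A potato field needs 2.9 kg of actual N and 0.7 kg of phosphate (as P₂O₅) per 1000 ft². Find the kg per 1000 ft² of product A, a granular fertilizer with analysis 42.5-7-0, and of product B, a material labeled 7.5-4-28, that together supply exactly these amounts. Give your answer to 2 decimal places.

5.40 kg product A, 8.04 kg product B

Per-1000 ft² balance (a = product A, b = product B):
N: 0.425·a + 0.075·b = 2.9
P₂O₅: 0.07·a + 0.04·b = 0.7
Eliminate a: (row1) − 0.425/0.07·(row2) → -0.167857·b = -1.35, so b = 8.04255.
Back-substitute: a = (2.9 − 0.075·8.04255) / 0.425 = 5.40426.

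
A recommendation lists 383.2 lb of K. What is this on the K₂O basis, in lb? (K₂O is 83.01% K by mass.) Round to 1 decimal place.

K₂O = 383.2 / 0.8301 = 461.631 lb.

461.6 lb K₂O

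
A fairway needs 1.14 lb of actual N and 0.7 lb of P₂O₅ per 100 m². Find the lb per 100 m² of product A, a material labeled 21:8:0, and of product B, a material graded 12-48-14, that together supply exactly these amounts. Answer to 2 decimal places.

5.08 lb product A, 0.61 lb product B

Per-100 m² balance (a = product A, b = product B):
N: 0.21·a + 0.12·b = 1.14
P₂O₅: 0.08·a + 0.48·b = 0.7
From row1: a = (1.14 − 0.12·b) / 0.21.
Into row2: 0.08·(1.14 − 0.12·b)/0.21 + 0.48·b = 0.7 → b = 0.611842, a = 5.07895.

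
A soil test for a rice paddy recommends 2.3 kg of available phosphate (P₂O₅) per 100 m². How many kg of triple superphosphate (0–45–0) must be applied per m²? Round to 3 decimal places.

0.051 kg of product per sq m

Product per 100 m² = 2.3 / 45% = 5.11111 kg.
Convert to per m²: 5.11111 × 0.01 = 0.0511111 kg.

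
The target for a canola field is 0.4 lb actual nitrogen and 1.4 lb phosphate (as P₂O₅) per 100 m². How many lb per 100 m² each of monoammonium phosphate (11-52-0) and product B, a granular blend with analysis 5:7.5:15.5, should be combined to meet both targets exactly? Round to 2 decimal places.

Per-100 m² balance (a = monoammonium phosphate, b = product B):
N: 0.11·a + 0.05·b = 0.4
P₂O₅: 0.52·a + 0.075·b = 1.4
From row1: a = (0.4 − 0.05·b) / 0.11.
Into row2: 0.52·(0.4 − 0.05·b)/0.11 + 0.075·b = 1.4 → b = 3.04225, a = 2.25352.

2.25 lb monoammonium phosphate, 3.04 lb product B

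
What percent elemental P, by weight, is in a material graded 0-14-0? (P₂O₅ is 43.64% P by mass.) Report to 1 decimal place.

%P = 14 × 0.4364 = 6.1096%.

6.1% P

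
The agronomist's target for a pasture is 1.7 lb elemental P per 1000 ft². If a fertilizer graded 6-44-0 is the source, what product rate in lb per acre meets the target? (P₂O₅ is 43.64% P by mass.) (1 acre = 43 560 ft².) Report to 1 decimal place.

385.7 lb of product per acre

As P₂O₅: 1.7 / 0.4364 = 3.89551 lb per 1000 ft².
Product per 1000 ft² = 3.89551 / 44% = 8.85343 lb.
Convert to per acre: 8.85343 × 43.56 = 385.655 lb.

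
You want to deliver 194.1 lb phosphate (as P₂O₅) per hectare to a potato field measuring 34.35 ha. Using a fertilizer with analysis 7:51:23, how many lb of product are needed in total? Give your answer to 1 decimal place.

13073.2 lb

Product per hectare = 194.1 / 51% = 380.588 lb.
Total product = 380.588 × 34.35 = 13073.21 lb.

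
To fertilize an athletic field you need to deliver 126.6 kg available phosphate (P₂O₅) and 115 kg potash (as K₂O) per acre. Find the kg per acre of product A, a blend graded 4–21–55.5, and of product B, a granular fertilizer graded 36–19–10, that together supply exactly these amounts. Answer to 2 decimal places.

Per-acre balance (a = product A, b = product B):
P₂O₅: 0.21·a + 0.19·b = 126.6
K₂O: 0.555·a + 0.1·b = 115
Eliminate a: (row1) − 0.21/0.555·(row2) → 0.152162·b = 83.0865, so b = 546.039.
Back-substitute: a = (126.6 − 0.19·546.039) / 0.21 = 108.822.

108.82 kg product A, 546.04 kg product B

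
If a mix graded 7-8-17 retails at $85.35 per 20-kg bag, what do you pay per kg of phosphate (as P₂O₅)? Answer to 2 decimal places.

$53.34 per kg P₂O₅

P₂O₅ in bag = 20 × 8% = 1.6 kg.
Cost per kg P₂O₅ = $85.35 / 1.6 = $53.3437.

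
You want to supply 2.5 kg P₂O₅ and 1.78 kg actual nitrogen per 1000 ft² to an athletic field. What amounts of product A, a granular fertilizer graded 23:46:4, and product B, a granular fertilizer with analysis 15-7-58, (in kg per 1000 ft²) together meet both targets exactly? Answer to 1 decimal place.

Per-1000 ft² balance (a = product A, b = product B):
P₂O₅: 0.46·a + 0.07·b = 2.5
N: 0.23·a + 0.15·b = 1.78
Eliminate a: (row1) − 0.46/0.23·(row2) → -0.23·b = -1.06, so b = 4.6087.
Back-substitute: a = (2.5 − 0.07·4.6087) / 0.46 = 4.73346.

4.7 kg product A, 4.6 kg product B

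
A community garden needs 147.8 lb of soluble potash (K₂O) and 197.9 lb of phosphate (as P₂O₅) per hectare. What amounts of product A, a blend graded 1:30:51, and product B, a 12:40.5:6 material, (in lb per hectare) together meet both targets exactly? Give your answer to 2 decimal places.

Let a = lb of product A, b = lb of product B (per hectare).
K₂O: 0.51·a + 0.06·b = 147.8
P₂O₅: 0.3·a + 0.405·b = 197.9
Solving simultaneously: a = 254.4948, b = 300.127.

254.49 lb product A, 300.13 lb product B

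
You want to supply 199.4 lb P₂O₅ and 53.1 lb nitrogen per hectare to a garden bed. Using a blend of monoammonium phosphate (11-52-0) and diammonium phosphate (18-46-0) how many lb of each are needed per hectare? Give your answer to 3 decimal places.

With a, b = lb per hectare of monoammonium phosphate and diammonium phosphate:
P₂O₅: 0.52·a + 0.46·b = 199.4
N: 0.11·a + 0.18·b = 53.1
Eliminate b: (row1) − 0.46/0.18·(row2) → 0.238889·a = 63.7, so a = 266.6512.
Then b = (53.1 − 0.11·266.6512) / 0.18 = 132.0465.

266.651 lb monoammonium phosphate, 132.047 lb diammonium phosphate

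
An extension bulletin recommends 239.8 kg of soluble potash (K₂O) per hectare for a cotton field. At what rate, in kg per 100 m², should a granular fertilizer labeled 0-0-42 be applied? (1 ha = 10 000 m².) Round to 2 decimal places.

5.71 kg of product per hundred sq m

Product per hectare = 239.8 / 42% = 570.952 kg.
Convert to per 100 m²: 570.952 × 0.01 = 5.70952 kg.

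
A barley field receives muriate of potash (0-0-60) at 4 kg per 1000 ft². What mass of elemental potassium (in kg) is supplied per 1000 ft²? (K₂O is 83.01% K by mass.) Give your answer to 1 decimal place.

2.0 kg K per thousand sq ft

K₂O per 1000 ft² = 4 × 60% = 2.4 kg.
Elemental K = 2.4 × 0.8301 = 1.99224 kg per 1000 ft².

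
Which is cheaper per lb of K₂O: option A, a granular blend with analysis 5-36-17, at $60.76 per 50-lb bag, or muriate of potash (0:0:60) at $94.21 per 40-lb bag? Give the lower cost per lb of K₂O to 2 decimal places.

$3.93 per lb K₂O (muriate of potash)

option A: K₂O per bag = 50 × 17% = 8.5 lb; cost = 60.76 / 8.5 = $7.1482/lb K₂O.
muriate of potash: K₂O per bag = 40 × 60% = 24 lb; cost = 94.21 / 24 = $3.9254/lb K₂O.
muriate of potash is cheaper.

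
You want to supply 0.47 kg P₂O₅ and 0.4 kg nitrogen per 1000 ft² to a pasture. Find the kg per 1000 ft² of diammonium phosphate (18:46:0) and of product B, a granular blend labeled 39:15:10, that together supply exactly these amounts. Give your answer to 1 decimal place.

With a, b = kg per 1000 ft² of diammonium phosphate and product B:
P₂O₅: 0.46·a + 0.15·b = 0.47
N: 0.18·a + 0.39·b = 0.4
Eliminate b: (row1) − 0.15/0.39·(row2) → 0.390769·a = 0.316154, so a = 0.809055.
Then b = (0.4 − 0.18·0.809055) / 0.39 = 0.652231.

0.8 kg diammonium phosphate, 0.7 kg product B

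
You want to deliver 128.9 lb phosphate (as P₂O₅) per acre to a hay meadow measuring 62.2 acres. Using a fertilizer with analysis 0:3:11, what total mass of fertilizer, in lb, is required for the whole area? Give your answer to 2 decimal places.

267252.67 lb

Product per acre = 128.9 / 3% = 4296.67 lb.
Total product = 4296.67 × 62.2 = 267252.667 lb.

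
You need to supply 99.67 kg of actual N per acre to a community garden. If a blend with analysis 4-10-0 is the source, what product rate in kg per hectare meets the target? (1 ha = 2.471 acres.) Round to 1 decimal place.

6157.1 kg of product per hectare

Product per acre = 99.67 / 4% = 2491.75 kg.
Convert to per hectare: 2491.75 × 2.471 = 6157.11 kg.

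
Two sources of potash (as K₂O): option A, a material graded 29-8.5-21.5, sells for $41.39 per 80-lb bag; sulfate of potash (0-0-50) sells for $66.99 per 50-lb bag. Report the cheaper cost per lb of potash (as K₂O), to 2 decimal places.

$2.41 per lb K₂O (option A)

option A: K₂O per bag = 80 × 21.5% = 17.2 lb; cost = 41.39 / 17.2 = $2.4064/lb K₂O.
sulfate of potash: K₂O per bag = 50 × 50% = 25 lb; cost = 66.99 / 25 = $2.6796/lb K₂O.
option A is cheaper.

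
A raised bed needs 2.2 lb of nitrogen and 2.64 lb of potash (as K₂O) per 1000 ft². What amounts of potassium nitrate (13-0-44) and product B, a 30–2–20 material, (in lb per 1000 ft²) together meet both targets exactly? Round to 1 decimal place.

3.3 lb potassium nitrate, 5.9 lb product B

Let a = lb of potassium nitrate, b = lb of product B (per 1000 ft²).
N: 0.13·a + 0.3·b = 2.2
K₂O: 0.44·a + 0.2·b = 2.64
Solving simultaneously: a = 3.32075, b = 5.89434.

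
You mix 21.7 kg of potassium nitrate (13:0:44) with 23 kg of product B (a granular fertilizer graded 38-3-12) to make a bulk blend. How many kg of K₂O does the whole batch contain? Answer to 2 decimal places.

K₂O mass = 44%×21.7 + 12%×23 = 12.308 kg.

12.31 kg K₂O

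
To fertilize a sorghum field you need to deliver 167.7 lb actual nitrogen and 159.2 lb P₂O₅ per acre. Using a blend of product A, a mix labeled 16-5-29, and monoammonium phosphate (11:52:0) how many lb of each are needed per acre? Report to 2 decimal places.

Per-acre balance (a = product A, b = monoammonium phosphate):
N: 0.16·a + 0.11·b = 167.7
P₂O₅: 0.05·a + 0.52·b = 159.2
Solving simultaneously: a = 896.937, b = 219.9099.

896.94 lb product A, 219.91 lb monoammonium phosphate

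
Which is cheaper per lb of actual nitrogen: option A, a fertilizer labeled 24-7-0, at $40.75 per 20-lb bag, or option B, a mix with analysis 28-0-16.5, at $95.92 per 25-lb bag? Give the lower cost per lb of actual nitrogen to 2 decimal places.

$8.49 per lb N (option A)

option A: N per bag = 20 × 24% = 4.8 lb; cost = 40.75 / 4.8 = $8.4896/lb N.
option B: N per bag = 25 × 28% = 7 lb; cost = 95.92 / 7 = $13.7029/lb N.
option A is cheaper.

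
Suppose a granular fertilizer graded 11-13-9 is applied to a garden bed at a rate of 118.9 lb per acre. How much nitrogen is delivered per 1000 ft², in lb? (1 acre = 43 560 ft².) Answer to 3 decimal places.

0.300 lb N per thousand sq ft

nitrogen per acre = 118.9 × 11% = 13.079 lb.
Convert to per 1000 ft²: 13.079 × 0.0229568 = 0.300253 lb.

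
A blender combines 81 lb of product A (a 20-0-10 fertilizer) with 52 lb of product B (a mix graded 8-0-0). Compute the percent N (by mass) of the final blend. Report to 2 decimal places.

Total mass = 81 + 52 = 133 lb.
N mass = 20%×81 + 8%×52 = 20.36 lb.
% N = 20.36 / 133 = 15.3083%.

15.31% N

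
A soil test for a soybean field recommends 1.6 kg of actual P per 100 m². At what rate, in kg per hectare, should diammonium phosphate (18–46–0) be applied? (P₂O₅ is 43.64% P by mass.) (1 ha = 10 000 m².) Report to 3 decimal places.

797.035 kg of product per hectare

As P₂O₅: 1.6 / 0.4364 = 3.66636 kg per 100 m².
Product per 100 m² = 3.66636 / 46% = 7.97035 kg.
Convert to per hectare: 7.97035 × 100 = 797.03503 kg.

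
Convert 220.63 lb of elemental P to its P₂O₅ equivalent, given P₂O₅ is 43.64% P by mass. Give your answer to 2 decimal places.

P₂O₅ = 220.63 / 0.4364 = 505.568 lb.

505.57 lb P₂O₅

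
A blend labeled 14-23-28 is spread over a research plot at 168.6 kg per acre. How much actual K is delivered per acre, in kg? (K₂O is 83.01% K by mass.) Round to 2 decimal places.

K₂O per acre = 168.6 × 28% = 47.208 kg.
Elemental K = 47.208 × 0.8301 = 39.1874 kg per acre.

39.19 kg K per acre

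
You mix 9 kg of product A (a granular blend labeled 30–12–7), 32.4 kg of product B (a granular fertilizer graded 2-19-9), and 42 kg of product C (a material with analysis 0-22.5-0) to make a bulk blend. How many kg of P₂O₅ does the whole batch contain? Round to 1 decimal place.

16.7 kg P₂O₅

P₂O₅ mass = 12%×9 + 19%×32.4 + 22.5%×42 = 16.686 kg.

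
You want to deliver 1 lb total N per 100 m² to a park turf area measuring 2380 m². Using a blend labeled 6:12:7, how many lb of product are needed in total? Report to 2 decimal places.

396.67 lb

Product per 100 m² = 1 / 6% = 16.6667 lb.
Total product = 16.6667 × 2380 / 100 = 396.667 lb.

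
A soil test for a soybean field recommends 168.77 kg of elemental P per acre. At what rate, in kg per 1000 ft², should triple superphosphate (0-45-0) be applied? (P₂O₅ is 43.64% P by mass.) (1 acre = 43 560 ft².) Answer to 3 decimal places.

19.729 kg of product per thousand sq ft

As P₂O₅: 168.77 / 0.4364 = 386.732 kg per acre.
Product per acre = 386.732 / 45% = 859.405 kg.
Convert to per 1000 ft²: 859.405 × 0.0229568 = 19.7292 kg.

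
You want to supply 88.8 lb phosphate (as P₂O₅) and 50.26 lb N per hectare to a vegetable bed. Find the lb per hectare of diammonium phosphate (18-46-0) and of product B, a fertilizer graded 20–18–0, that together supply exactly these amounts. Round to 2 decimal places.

Per-hectare balance (a = diammonium phosphate, b = product B):
P₂O₅: 0.46·a + 0.18·b = 88.8
N: 0.18·a + 0.2·b = 50.26
From row1: a = (88.8 − 0.18·b) / 0.46.
Into row2: 0.18·(88.8 − 0.18·b)/0.46 + 0.2·b = 50.26 → b = 119.7248, a = 146.1946.

146.19 lb diammonium phosphate, 119.72 lb product B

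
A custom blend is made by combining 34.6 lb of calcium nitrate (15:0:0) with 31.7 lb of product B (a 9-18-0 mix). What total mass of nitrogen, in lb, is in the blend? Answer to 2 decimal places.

8.04 lb N

N mass = 15%×34.6 + 9%×31.7 = 8.043 lb.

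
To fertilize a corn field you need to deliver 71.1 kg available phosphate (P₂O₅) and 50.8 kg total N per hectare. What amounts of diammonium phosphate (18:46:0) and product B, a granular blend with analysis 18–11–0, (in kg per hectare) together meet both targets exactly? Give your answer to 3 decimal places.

Per-hectare balance (a = diammonium phosphate, b = product B):
P₂O₅: 0.46·a + 0.11·b = 71.1
N: 0.18·a + 0.18·b = 50.8
Eliminate a: (row1) − 0.46/0.18·(row2) → -0.35·b = -58.7222, so b = 167.7778.
Back-substitute: a = (71.1 − 0.11·167.7778) / 0.46 = 114.4444.

114.444 kg diammonium phosphate, 167.778 kg product B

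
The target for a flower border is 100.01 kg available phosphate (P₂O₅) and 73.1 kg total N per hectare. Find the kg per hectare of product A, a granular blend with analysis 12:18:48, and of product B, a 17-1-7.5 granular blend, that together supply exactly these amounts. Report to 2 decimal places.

With a, b = kg per hectare of product A and product B:
P₂O₅: 0.18·a + 0.01·b = 100.01
N: 0.12·a + 0.17·b = 73.1
From row1: a = (100.01 − 0.01·b) / 0.18.
Into row2: 0.12·(100.01 − 0.01·b)/0.18 + 0.17·b = 73.1 → b = 39.3469, a = 553.425.

553.43 kg product A, 39.35 kg product B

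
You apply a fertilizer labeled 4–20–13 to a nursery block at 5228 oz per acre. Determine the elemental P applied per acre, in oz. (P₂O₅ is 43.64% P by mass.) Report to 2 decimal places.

P₂O₅ per acre = 5228 × 20% = 1045.6 oz.
Elemental P = 1045.6 × 0.4364 = 456.2998 oz per acre.

456.30 oz P per acre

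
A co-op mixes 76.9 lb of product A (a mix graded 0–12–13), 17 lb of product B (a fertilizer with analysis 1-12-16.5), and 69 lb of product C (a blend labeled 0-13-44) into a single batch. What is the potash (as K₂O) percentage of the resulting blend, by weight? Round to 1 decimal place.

Total mass = 76.9 + 17 + 69 = 162.9 lb.
K₂O mass = 13%×76.9 + 16.5%×17 + 44%×69 = 43.162 lb.
% K₂O = 43.162 / 162.9 = 26.496%.

26.5% K₂O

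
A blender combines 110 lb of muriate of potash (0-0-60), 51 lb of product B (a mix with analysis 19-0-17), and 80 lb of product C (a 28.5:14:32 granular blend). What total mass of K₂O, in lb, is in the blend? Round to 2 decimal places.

K₂O mass = 60%×110 + 17%×51 + 32%×80 = 100.27 lb.

100.27 lb K₂O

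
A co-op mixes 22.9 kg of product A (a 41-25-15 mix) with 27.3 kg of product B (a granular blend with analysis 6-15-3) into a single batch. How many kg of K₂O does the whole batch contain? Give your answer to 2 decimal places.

K₂O mass = 15%×22.9 + 3%×27.3 = 4.254 kg.

4.25 kg K₂O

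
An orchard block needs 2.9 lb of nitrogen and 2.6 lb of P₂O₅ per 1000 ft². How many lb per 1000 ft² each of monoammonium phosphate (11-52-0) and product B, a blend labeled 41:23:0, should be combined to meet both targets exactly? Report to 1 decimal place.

With a, b = lb per 1000 ft² of monoammonium phosphate and product B:
N: 0.11·a + 0.41·b = 2.9
P₂O₅: 0.52·a + 0.23·b = 2.6
Solving simultaneously: a = 2.12347, b = 6.50346.

2.1 lb monoammonium phosphate, 6.5 lb product B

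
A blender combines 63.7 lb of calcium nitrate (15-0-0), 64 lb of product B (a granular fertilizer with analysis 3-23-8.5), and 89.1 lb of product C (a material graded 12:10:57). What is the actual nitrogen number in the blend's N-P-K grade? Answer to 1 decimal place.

Total mass = 63.7 + 64 + 89.1 = 216.8 lb.
N mass = 15%×63.7 + 3%×64 + 12%×89.1 = 22.167 lb.
% N = 22.167 / 216.8 = 10.2246%.

10.2% N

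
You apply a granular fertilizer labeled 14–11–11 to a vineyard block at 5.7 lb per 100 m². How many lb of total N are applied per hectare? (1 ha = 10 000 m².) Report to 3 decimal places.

nitrogen per 100 m² = 5.7 × 14% = 0.798 lb.
Convert to per hectare: 0.798 × 100 = 79.8 lb.

79.800 lb N per hectare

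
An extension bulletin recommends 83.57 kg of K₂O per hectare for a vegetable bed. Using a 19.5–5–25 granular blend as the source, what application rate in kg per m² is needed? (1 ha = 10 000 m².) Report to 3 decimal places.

0.033 kg of product per sq m

Product per hectare = 83.57 / 25% = 334.28 kg.
Convert to per m²: 334.28 × 0.0001 = 0.033428 kg.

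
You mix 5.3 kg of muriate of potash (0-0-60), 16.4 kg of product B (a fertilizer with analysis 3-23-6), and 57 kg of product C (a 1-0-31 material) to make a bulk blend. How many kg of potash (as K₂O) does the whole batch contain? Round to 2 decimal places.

K₂O mass = 60%×5.3 + 6%×16.4 + 31%×57 = 21.834 kg.

21.83 kg K₂O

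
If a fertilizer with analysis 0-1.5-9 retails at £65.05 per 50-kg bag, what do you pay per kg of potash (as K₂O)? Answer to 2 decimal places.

K₂O in bag = 50 × 9% = 4.5 kg.
Cost per kg K₂O = £65.05 / 4.5 = £14.4556.

£14.46 per kg K₂O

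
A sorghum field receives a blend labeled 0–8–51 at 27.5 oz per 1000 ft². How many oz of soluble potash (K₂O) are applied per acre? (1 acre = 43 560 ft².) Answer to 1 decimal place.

K₂O per 1000 ft² = 27.5 × 51% = 14.025 oz.
Convert to per acre: 14.025 × 43.56 = 610.929 oz.

610.9 oz K₂O per acre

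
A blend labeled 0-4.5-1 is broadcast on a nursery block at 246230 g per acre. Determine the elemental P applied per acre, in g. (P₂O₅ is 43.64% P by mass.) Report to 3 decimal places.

4835.465 g P per acre

P₂O₅ per acre = 246230 × 4.5% = 11080.4 g.
Elemental P = 11080.4 × 0.4364 = 4835.4647 g per acre.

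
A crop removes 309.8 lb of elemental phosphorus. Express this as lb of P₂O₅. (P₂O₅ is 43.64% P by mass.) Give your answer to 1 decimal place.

709.9 lb P₂O₅

P₂O₅ = 309.8 / 0.4364 = 709.899 lb.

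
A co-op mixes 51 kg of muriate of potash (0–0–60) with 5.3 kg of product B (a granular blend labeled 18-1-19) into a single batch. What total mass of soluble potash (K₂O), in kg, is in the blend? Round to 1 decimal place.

31.6 kg K₂O

K₂O mass = 60%×51 + 19%×5.3 = 31.607 kg.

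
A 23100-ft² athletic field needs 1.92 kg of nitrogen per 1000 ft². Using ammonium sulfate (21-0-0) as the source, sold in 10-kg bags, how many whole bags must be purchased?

22 bags

Product per 1000 ft² = 1.92 / 21% = 9.14286 kg.
Total product = 9.14286 × 23100 / 1000 = 211.2 kg.
Bags = ⌈211.2 / 10⌉ = 22.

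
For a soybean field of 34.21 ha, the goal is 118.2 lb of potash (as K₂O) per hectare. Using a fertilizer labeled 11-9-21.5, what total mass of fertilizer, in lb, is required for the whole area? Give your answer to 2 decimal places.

Product per hectare = 118.2 / 21.5% = 549.767 lb.
Total product = 549.767 × 34.21 = 18807.544 lb.

18807.54 lb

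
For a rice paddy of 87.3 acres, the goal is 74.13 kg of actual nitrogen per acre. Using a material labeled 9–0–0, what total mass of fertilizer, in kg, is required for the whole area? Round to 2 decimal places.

71906.10 kg

Product per acre = 74.13 / 9% = 823.667 kg.
Total product = 823.667 × 87.3 = 71906.1 kg.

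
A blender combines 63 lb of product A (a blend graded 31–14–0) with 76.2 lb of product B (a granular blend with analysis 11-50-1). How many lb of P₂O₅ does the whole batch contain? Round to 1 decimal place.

P₂O₅ mass = 14%×63 + 50%×76.2 = 46.92 lb.

46.9 lb P₂O₅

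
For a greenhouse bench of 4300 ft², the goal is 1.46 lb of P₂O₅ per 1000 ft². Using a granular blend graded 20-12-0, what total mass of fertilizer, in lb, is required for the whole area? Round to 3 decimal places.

Product per 1000 ft² = 1.46 / 12% = 12.1667 lb.
Total product = 12.1667 × 4300 / 1000 = 52.3167 lb.

52.317 lb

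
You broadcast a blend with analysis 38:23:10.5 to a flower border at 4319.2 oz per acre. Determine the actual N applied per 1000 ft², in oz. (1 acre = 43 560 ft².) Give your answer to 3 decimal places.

nitrogen per acre = 4319.2 × 38% = 1641.3 oz.
Convert to per 1000 ft²: 1641.3 × 0.0229568 = 37.67897 oz.

37.679 oz N per thousand sq ft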